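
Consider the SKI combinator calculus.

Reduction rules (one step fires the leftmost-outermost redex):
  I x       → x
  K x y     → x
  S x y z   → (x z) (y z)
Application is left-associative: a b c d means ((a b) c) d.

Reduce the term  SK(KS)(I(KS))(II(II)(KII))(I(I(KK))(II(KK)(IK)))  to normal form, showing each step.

  start: SK(KS)(I(KS))(II(II)(KII))(I(I(KK))(II(KK)(IK)))
  →1  K(I(KS))(KS(I(KS)))(II(II)(KII))(I(I(KK))(II(KK)(IK)))
  →2  I(KS)(II(II)(KII))(I(I(KK))(II(KK)(IK)))
  →3  KS(II(II)(KII))(I(I(KK))(II(KK)(IK)))
  →4  S(I(I(KK))(II(KK)(IK)))
  →5  S(I(KK)(II(KK)(IK)))
  →6  S(KK(II(KK)(IK)))
  →7  SK

Answer: normal form = SK  (in 7 steps)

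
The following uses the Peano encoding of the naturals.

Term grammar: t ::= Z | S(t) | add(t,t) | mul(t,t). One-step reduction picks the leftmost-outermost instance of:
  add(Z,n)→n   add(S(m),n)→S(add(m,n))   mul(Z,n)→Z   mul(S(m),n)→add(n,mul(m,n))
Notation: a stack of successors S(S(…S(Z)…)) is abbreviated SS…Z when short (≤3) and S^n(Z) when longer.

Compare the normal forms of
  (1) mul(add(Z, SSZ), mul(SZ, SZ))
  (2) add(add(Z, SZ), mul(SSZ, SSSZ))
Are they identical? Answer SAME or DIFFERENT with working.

Term A:
  start: mul(add(Z, SSZ), mul(SZ, SZ))
  step 1: mul(SSZ, mul(SZ, SZ))
  step 2: add(mul(SZ, SZ), mul(SZ, mul(SZ, SZ)))
  step 3: add(add(SZ, mul(Z, SZ)), mul(SZ, mul(SZ, SZ)))
  step 4: add(S(add(Z, mul(Z, SZ))), mul(SZ, mul(SZ, SZ)))
  step 5: S(add(add(Z, mul(Z, SZ)), mul(SZ, mul(SZ, SZ))))
  step 6: S(add(mul(Z, SZ), mul(SZ, mul(SZ, SZ))))
  step 7: S(add(Z, mul(SZ, mul(SZ, SZ))))
  step 8: S(mul(SZ, mul(SZ, SZ)))
  step 9: S(add(mul(SZ, SZ), mul(Z, mul(SZ, SZ))))
  step 10: S(add(add(SZ, mul(Z, SZ)), mul(Z, mul(SZ, SZ))))
  step 11: S(add(S(add(Z, mul(Z, SZ))), mul(Z, mul(SZ, SZ))))
  step 12: S(S(add(add(Z, mul(Z, SZ)), mul(Z, mul(SZ, SZ)))))
  step 13: S(S(add(mul(Z, SZ), mul(Z, mul(SZ, SZ)))))
  step 14: S(S(add(Z, mul(Z, mul(SZ, SZ)))))
  step 15: S(S(mul(Z, mul(SZ, SZ))))
  step 16: SSZ

Term B:
  start: add(add(Z, SZ), mul(SSZ, SSSZ))
  step 1: add(SZ, mul(SSZ, SSSZ))
  step 2: S(add(Z, mul(SSZ, SSSZ)))
  step 3: S(mul(SSZ, SSSZ))
  step 4: S(add(SSSZ, mul(SZ, SSSZ)))
  step 5: S(S(add(SSZ, mul(SZ, SSSZ))))
  step 6: S(S(S(add(SZ, mul(SZ, SSSZ)))))
  step 7: S(S(S(S(add(Z, mul(SZ, SSSZ))))))
  step 8: S(S(S(S(mul(SZ, SSSZ)))))
  step 9: S(S(S(S(add(SSSZ, mul(Z, SSSZ))))))
  step 10: S(S(S(S(S(add(SSZ, mul(Z, SSSZ)))))))
  step 11: S(S(S(S(S(S(add(SZ, mul(Z, SSSZ))))))))
  step 12: S(S(S(S(S(S(S(add(Z, mul(Z, SSSZ)))))))))
  step 13: S(S(S(S(S(S(S(mul(Z, SSSZ))))))))
  step 14: S^7(Z)

Answer: DIFFERENT — A ⇓ SSZ, B ⇓ S^7(Z)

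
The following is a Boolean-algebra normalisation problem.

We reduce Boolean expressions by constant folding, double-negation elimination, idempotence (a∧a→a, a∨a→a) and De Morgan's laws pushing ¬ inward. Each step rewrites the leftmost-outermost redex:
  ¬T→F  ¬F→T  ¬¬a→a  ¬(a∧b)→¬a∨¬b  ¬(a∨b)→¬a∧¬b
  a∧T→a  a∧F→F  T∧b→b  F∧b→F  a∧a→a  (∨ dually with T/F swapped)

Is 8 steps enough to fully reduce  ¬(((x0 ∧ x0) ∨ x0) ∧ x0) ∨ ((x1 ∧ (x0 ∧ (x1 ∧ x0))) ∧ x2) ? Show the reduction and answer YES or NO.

Answer: YES — reaches normal form ¬x0 ∨ ((x1 ∧ (x0 ∧ (x1 ∧ x0))) ∧ x2) in 6 ≤ 8 steps

Reduction:
  start: ¬(((x0 ∧ x0) ∨ x0) ∧ x0) ∨ ((x1 ∧ (x0 ∧ (x1 ∧ x0))) ∧ x2)
  [1] (¬((x0 ∧ x0) ∨ x0) ∨ ¬x0) ∨ ((x1 ∧ (x0 ∧ (x1 ∧ x0))) ∧ x2)
  [2] ((¬(x0 ∧ x0) ∧ ¬x0) ∨ ¬x0) ∨ ((x1 ∧ (x0 ∧ (x1 ∧ x0))) ∧ x2)
  [3] (((¬x0 ∨ ¬x0) ∧ ¬x0) ∨ ¬x0) ∨ ((x1 ∧ (x0 ∧ (x1 ∧ x0))) ∧ x2)
  [4] ((¬x0 ∧ ¬x0) ∨ ¬x0) ∨ ((x1 ∧ (x0 ∧ (x1 ∧ x0))) ∧ x2)
  [5] (¬x0 ∨ ¬x0) ∨ ((x1 ∧ (x0 ∧ (x1 ∧ x0))) ∧ x2)
  [6] ¬x0 ∨ ((x1 ∧ (x0 ∧ (x1 ∧ x0))) ∧ x2)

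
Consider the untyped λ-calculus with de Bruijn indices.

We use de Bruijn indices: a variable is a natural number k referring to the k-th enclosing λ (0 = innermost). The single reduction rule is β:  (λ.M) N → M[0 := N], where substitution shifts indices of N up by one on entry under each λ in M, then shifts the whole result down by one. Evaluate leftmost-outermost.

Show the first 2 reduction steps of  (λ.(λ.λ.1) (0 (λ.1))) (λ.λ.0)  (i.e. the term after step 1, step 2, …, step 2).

Answer: after 2 steps: λ.(λ.λ.0) (λ.λ.λ.0)

Reduction:
  start: (λ.(λ.λ.1) (0 (λ.1))) (λ.λ.0)
  →1  (λ.λ.1) ((λ.λ.0) (λ.λ.λ.0))
  →2  λ.(λ.λ.0) (λ.λ.λ.0)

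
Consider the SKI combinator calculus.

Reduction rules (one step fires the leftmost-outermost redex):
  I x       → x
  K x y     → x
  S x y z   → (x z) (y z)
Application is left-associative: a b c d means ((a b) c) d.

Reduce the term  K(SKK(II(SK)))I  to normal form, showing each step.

  start: K(SKK(II(SK)))I
  [1] SKK(II(SK))
  [2] K(II(SK))(K(II(SK)))
  [3] II(SK)
  [4] I(SK)
  [5] SK

Answer: normal form = SK  (in 5 steps)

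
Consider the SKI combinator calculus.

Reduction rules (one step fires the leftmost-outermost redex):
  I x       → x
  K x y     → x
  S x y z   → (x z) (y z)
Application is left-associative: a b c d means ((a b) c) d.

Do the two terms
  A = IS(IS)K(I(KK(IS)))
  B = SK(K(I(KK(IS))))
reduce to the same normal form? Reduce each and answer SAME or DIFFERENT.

Term A:
  start: IS(IS)K(I(KK(IS)))
  [1] S(IS)K(I(KK(IS)))
  [2] IS(I(KK(IS)))(K(I(KK(IS))))
  [3] S(I(KK(IS)))(K(I(KK(IS))))
  [4] S(KK(IS))(K(I(KK(IS))))
  [5] SK(K(I(KK(IS))))
  [6] SK(K(KK(IS)))
  [7] SK(KK)

Term B:
  start: SK(K(I(KK(IS))))
  [1] SK(K(KK(IS)))
  [2] SK(KK)

Answer: SAME — A ⇓ SK(KK), B ⇓ SK(KK)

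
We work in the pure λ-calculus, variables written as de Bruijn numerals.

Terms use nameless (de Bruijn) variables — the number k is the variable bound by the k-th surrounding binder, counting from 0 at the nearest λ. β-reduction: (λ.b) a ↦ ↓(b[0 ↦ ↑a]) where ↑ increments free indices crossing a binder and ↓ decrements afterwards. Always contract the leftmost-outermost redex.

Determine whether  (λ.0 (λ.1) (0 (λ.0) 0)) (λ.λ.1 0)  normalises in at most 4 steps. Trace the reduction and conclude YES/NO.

  start: (λ.0 (λ.1) (0 (λ.0) 0)) (λ.λ.1 0)
  [1] (λ.λ.1 0) (λ.λ.λ.1 0) ((λ.λ.1 0) (λ.0) (λ.λ.1 0))
  [2] (λ.(λ.λ.λ.1 0) 0) ((λ.λ.1 0) (λ.0) (λ.λ.1 0))
  [3] (λ.λ.λ.1 0) ((λ.λ.1 0) (λ.0) (λ.λ.1 0))
  [4] λ.λ.1 0

Answer: YES — reaches normal form λ.λ.1 0 in 4 ≤ 4 steps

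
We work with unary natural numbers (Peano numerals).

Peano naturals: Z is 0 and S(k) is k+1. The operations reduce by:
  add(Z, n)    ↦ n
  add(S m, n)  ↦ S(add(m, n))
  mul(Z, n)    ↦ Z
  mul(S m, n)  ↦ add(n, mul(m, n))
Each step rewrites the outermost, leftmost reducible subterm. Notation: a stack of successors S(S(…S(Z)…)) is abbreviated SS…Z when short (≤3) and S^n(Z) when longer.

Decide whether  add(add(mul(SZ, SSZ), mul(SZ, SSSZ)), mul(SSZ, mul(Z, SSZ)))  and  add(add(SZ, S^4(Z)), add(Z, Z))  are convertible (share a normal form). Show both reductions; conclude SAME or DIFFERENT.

Answer: SAME — A ⇓ S^5(Z), B ⇓ S^5(Z)

Reduction:
Term A:
  start: add(add(mul(SZ, SSZ), mul(SZ, SSSZ)), mul(SSZ, mul(Z, SSZ)))
  [1] add(add(add(SSZ, mul(Z, SSZ)), mul(SZ, SSSZ)), mul(SSZ, mul(Z, SSZ)))
  [2] add(add(S(add(SZ, mul(Z, SSZ))), mul(SZ, SSSZ)), mul(SSZ, mul(Z, SSZ)))
  [3] add(S(add(add(SZ, mul(Z, SSZ)), mul(SZ, SSSZ))), mul(SSZ, mul(Z, SSZ)))
  [4] S(add(add(add(SZ, mul(Z, SSZ)), mul(SZ, SSSZ)), mul(SSZ, mul(Z, SSZ))))
  [5] S(add(add(S(add(Z, mul(Z, SSZ))), mul(SZ, SSSZ)), mul(SSZ, mul(Z, SSZ))))
  [6] S(add(S(add(add(Z, mul(Z, SSZ)), mul(SZ, SSSZ))), mul(SSZ, mul(Z, SSZ))))
  [7] S(S(add(add(add(Z, mul(Z, SSZ)), mul(SZ, SSSZ)), mul(SSZ, mul(Z, SSZ)))))
  [8] S(S(add(add(mul(Z, SSZ), mul(SZ, SSSZ)), mul(SSZ, mul(Z, SSZ)))))
  [9] S(S(add(add(Z, mul(SZ, SSSZ)), mul(SSZ, mul(Z, SSZ)))))
  [10] S(S(add(mul(SZ, SSSZ), mul(SSZ, mul(Z, SSZ)))))
  [11] S(S(add(add(SSSZ, mul(Z, SSSZ)), mul(SSZ, mul(Z, SSZ)))))
  [12] S(S(add(S(add(SSZ, mul(Z, SSSZ))), mul(SSZ, mul(Z, SSZ)))))
  [13] S(S(S(add(add(SSZ, mul(Z, SSSZ)), mul(SSZ, mul(Z, SSZ))))))
  [14] S(S(S(add(S(add(SZ, mul(Z, SSSZ))), mul(SSZ, mul(Z, SSZ))))))
  [15] S(S(S(S(add(add(SZ, mul(Z, SSSZ)), mul(SSZ, mul(Z, SSZ)))))))
  [16] S(S(S(S(add(S(add(Z, mul(Z, SSSZ))), mul(SSZ, mul(Z, SSZ)))))))
  [17] S(S(S(S(S(add(add(Z, mul(Z, SSSZ)), mul(SSZ, mul(Z, SSZ))))))))
  [18] S(S(S(S(S(add(mul(Z, SSSZ), mul(SSZ, mul(Z, SSZ))))))))
  [19] S(S(S(S(S(add(Z, mul(SSZ, mul(Z, SSZ))))))))
  [20] S(S(S(S(S(mul(SSZ, mul(Z, SSZ)))))))
  [21] S(S(S(S(S(add(mul(Z, SSZ), mul(SZ, mul(Z, SSZ))))))))
  [22] S(S(S(S(S(add(Z, mul(SZ, mul(Z, SSZ))))))))
  [23] S(S(S(S(S(mul(SZ, mul(Z, SSZ)))))))
  [24] S(S(S(S(S(add(mul(Z, SSZ), mul(Z, mul(Z, SSZ))))))))
  [25] S(S(S(S(S(add(Z, mul(Z, mul(Z, SSZ))))))))
  [26] S(S(S(S(S(mul(Z, mul(Z, SSZ)))))))
  [27] S^5(Z)

Term B:
  start: add(add(SZ, S^4(Z)), add(Z, Z))
  [1] add(S(add(Z, S^4(Z))), add(Z, Z))
  [2] S(add(add(Z, S^4(Z)), add(Z, Z)))
  [3] S(add(S^4(Z), add(Z, Z)))
  [4] S(S(add(SSSZ, add(Z, Z))))
  [5] S(S(S(add(SSZ, add(Z, Z)))))
  [6] S(S(S(S(add(SZ, add(Z, Z))))))
  [7] S(S(S(S(S(add(Z, add(Z, Z)))))))
  [8] S(S(S(S(S(add(Z, Z))))))
  [9] S^5(Z)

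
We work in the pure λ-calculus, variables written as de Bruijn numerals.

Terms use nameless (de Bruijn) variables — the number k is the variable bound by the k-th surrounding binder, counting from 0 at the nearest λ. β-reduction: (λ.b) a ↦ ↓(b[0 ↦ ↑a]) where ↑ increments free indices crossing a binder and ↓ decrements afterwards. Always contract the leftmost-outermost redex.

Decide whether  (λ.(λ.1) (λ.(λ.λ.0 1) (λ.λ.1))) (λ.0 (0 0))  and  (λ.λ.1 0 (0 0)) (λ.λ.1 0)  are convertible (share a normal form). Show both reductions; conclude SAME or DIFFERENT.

Answer: SAME — A ⇓ λ.0 (0 0), B ⇓ λ.0 (0 0)

Reduction:
Term A:
  start: (λ.(λ.1) (λ.(λ.λ.0 1) (λ.λ.1))) (λ.0 (0 0))
  →1  (λ.λ.0 (0 0)) (λ.(λ.λ.0 1) (λ.λ.1))
  →2  λ.0 (0 0)

Term B:
  start: (λ.λ.1 0 (0 0)) (λ.λ.1 0)
  →1  λ.(λ.λ.1 0) 0 (0 0)
  →2  λ.(λ.1 0) (0 0)
  →3  λ.0 (0 0)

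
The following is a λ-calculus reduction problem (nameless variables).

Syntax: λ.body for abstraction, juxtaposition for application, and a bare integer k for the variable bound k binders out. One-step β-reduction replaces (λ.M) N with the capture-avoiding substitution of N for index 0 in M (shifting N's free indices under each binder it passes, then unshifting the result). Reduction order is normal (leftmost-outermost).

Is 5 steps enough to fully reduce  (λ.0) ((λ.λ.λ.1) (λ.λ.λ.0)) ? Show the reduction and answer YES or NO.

  start: (λ.0) ((λ.λ.λ.1) (λ.λ.λ.0))
  →1  (λ.λ.λ.1) (λ.λ.λ.0)
  →2  λ.λ.1

Answer: YES — reaches normal form λ.λ.1 in 2 ≤ 5 steps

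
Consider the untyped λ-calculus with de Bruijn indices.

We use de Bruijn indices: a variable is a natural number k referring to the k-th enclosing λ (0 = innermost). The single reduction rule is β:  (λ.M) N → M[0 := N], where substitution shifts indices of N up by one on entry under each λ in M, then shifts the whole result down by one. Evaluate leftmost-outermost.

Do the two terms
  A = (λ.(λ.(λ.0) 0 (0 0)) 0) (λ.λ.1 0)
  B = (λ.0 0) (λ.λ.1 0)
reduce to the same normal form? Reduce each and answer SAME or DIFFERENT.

Term A:
  start: (λ.(λ.(λ.0) 0 (0 0)) 0) (λ.λ.1 0)
  step 1: (λ.(λ.0) 0 (0 0)) (λ.λ.1 0)
  step 2: (λ.0) (λ.λ.1 0) ((λ.λ.1 0) (λ.λ.1 0))
  step 3: (λ.λ.1 0) ((λ.λ.1 0) (λ.λ.1 0))
  step 4: λ.(λ.λ.1 0) (λ.λ.1 0) 0
  step 5: λ.(λ.(λ.λ.1 0) 0) 0
  step 6: λ.(λ.λ.1 0) 0
  step 7: λ.λ.1 0

Term B:
  start: (λ.0 0) (λ.λ.1 0)
  step 1: (λ.λ.1 0) (λ.λ.1 0)
  step 2: λ.(λ.λ.1 0) 0
  step 3: λ.λ.1 0

Answer: SAME — A ⇓ λ.λ.1 0, B ⇓ λ.λ.1 0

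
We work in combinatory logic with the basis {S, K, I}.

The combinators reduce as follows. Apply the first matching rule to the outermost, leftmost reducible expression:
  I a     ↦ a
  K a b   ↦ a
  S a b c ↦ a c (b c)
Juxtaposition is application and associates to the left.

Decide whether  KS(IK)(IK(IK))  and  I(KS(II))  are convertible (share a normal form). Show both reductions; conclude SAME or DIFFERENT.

Term A:
  start: KS(IK)(IK(IK))
  [1] S(IK(IK))
  [2] S(K(IK))
  [3] S(KK)

Term B:
  start: I(KS(II))
  [1] KS(II)
  [2] S

Answer: DIFFERENT — A ⇓ S(KK), B ⇓ S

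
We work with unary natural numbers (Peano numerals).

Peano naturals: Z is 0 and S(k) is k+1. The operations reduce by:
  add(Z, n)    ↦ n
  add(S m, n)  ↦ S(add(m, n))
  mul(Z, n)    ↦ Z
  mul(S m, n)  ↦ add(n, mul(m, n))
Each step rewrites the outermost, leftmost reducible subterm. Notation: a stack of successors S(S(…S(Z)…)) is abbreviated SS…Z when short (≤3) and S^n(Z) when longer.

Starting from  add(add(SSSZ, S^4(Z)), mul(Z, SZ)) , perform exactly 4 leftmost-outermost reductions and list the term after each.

Answer: after 4 steps: S(S(add(add(SZ, S^4(Z)), mul(Z, SZ))))

Reduction:
  start: add(add(SSSZ, S^4(Z)), mul(Z, SZ))
  step 1: add(S(add(SSZ, S^4(Z))), mul(Z, SZ))
  step 2: S(add(add(SSZ, S^4(Z)), mul(Z, SZ)))
  step 3: S(add(S(add(SZ, S^4(Z))), mul(Z, SZ)))
  step 4: S(S(add(add(SZ, S^4(Z)), mul(Z, SZ))))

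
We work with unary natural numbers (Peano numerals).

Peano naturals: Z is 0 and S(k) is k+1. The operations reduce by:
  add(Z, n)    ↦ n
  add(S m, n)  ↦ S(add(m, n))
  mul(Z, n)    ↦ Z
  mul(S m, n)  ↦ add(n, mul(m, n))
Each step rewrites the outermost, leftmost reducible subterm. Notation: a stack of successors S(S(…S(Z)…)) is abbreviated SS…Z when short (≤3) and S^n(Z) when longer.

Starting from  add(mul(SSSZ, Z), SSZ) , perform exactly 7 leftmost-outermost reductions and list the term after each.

Answer: after 7 steps: add(Z, SSZ)

Working:
  start: add(mul(SSSZ, Z), SSZ)
  →1  add(add(Z, mul(SSZ, Z)), SSZ)
  →2  add(mul(SSZ, Z), SSZ)
  →3  add(add(Z, mul(SZ, Z)), SSZ)
  →4  add(mul(SZ, Z), SSZ)
  →5  add(add(Z, mul(Z, Z)), SSZ)
  →6  add(mul(Z, Z), SSZ)
  →7  add(Z, SSZ)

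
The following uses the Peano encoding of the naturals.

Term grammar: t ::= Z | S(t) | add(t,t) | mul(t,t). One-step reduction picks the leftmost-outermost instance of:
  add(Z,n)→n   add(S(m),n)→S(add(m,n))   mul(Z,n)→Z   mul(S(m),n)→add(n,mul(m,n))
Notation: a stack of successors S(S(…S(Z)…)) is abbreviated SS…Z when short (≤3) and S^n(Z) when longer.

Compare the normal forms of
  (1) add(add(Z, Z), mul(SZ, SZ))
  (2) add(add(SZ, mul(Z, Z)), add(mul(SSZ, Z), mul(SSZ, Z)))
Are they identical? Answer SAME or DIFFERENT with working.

Term A:
  start: add(add(Z, Z), mul(SZ, SZ))
  →1  add(Z, mul(SZ, SZ))
  →2  mul(SZ, SZ)
  →3  add(SZ, mul(Z, SZ))
  →4  S(add(Z, mul(Z, SZ)))
  →5  S(mul(Z, SZ))
  →6  SZ

Term B:
  start: add(add(SZ, mul(Z, Z)), add(mul(SSZ, Z), mul(SSZ, Z)))
  →1  add(S(add(Z, mul(Z, Z))), add(mul(SSZ, Z), mul(SSZ, Z)))
  →2  S(add(add(Z, mul(Z, Z)), add(mul(SSZ, Z), mul(SSZ, Z))))
  →3  S(add(mul(Z, Z), add(mul(SSZ, Z), mul(SSZ, Z))))
  →4  S(add(Z, add(mul(SSZ, Z), mul(SSZ, Z))))
  →5  S(add(mul(SSZ, Z), mul(SSZ, Z)))
  →6  S(add(add(Z, mul(SZ, Z)), mul(SSZ, Z)))
  →7  S(add(mul(SZ, Z), mul(SSZ, Z)))
  →8  S(add(add(Z, mul(Z, Z)), mul(SSZ, Z)))
  →9  S(add(mul(Z, Z), mul(SSZ, Z)))
  →10  S(add(Z, mul(SSZ, Z)))
  →11  S(mul(SSZ, Z))
  →12  S(add(Z, mul(SZ, Z)))
  →13  S(mul(SZ, Z))
  →14  S(add(Z, mul(Z, Z)))
  →15  S(mul(Z, Z))
  →16  SZ

Answer: SAME — A ⇓ SZ, B ⇓ SZ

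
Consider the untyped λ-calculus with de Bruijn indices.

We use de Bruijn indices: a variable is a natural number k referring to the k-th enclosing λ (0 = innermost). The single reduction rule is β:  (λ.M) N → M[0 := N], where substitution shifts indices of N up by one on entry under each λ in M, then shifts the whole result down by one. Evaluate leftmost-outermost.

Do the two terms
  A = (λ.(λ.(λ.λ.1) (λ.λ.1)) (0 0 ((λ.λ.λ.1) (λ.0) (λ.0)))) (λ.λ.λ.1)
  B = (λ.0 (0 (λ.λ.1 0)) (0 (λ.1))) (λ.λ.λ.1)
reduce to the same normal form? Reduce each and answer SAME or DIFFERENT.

Answer: SAME — A ⇓ λ.λ.λ.1, B ⇓ λ.λ.λ.1

Working:
Term A:
  start: (λ.(λ.(λ.λ.1) (λ.λ.1)) (0 0 ((λ.λ.λ.1) (λ.0) (λ.0)))) (λ.λ.λ.1)
  step 1: (λ.(λ.λ.1) (λ.λ.1)) ((λ.λ.λ.1) (λ.λ.λ.1) ((λ.λ.λ.1) (λ.0) (λ.0)))
  step 2: (λ.λ.1) (λ.λ.1)
  step 3: λ.λ.λ.1

Term B:
  start: (λ.0 (0 (λ.λ.1 0)) (0 (λ.1))) (λ.λ.λ.1)
  step 1: (λ.λ.λ.1) ((λ.λ.λ.1) (λ.λ.1 0)) ((λ.λ.λ.1) (λ.λ.λ.λ.1))
  step 2: (λ.λ.1) ((λ.λ.λ.1) (λ.λ.λ.λ.1))
  step 3: λ.(λ.λ.λ.1) (λ.λ.λ.λ.1)
  step 4: λ.λ.λ.1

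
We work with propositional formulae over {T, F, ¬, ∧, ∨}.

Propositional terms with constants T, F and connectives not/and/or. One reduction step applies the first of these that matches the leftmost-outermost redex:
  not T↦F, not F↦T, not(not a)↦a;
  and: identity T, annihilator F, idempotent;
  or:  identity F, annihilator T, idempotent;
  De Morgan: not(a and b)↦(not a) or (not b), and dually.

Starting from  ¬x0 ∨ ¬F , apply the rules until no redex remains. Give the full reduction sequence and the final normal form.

Answer: normal form = T  (in 2 steps)

Reduction:
  start: ¬x0 ∨ ¬F
  [1] ¬x0 ∨ T
  [2] T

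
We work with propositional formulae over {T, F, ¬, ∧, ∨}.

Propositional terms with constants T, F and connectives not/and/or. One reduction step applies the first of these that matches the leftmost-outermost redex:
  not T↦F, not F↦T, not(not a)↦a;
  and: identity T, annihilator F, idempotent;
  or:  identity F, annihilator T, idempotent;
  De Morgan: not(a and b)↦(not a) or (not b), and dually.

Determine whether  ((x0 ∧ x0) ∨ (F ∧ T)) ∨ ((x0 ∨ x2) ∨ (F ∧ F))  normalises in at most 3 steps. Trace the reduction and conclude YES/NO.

Answer: NO — after 3 steps the term is x0 ∨ ((x0 ∨ x2) ∨ (F ∧ F)), not yet normal

Reduction:
  start: ((x0 ∧ x0) ∨ (F ∧ T)) ∨ ((x0 ∨ x2) ∨ (F ∧ F))
  →1  (x0 ∨ (F ∧ T)) ∨ ((x0 ∨ x2) ∨ (F ∧ F))
  →2  (x0 ∨ F) ∨ ((x0 ∨ x2) ∨ (F ∧ F))
  →3  x0 ∨ ((x0 ∨ x2) ∨ (F ∧ F))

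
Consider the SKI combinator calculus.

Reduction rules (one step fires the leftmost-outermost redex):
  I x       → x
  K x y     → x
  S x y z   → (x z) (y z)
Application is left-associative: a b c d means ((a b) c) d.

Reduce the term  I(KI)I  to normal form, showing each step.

Answer: normal form = I  (in 2 steps)

Derivation:
  start: I(KI)I
  step 1: KII
  step 2: I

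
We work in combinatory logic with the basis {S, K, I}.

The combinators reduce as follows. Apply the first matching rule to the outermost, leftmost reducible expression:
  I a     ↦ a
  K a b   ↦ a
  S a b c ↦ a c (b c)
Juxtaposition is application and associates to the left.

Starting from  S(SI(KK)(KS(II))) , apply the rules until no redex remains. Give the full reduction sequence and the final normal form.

Answer: normal form = S(SK)  (in 4 steps)

Reduction:
  start: S(SI(KK)(KS(II)))
  step 1: S(I(KS(II))(KK(KS(II))))
  step 2: S(KS(II)(KK(KS(II))))
  step 3: S(S(KK(KS(II))))
  step 4: S(SK)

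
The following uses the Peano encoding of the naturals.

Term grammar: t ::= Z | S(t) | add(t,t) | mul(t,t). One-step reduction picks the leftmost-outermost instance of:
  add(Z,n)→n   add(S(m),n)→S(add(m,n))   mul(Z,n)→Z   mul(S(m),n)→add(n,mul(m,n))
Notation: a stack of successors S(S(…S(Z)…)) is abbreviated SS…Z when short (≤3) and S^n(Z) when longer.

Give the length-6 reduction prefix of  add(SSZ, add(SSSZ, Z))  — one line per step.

  start: add(SSZ, add(SSSZ, Z))
  [1] S(add(SZ, add(SSSZ, Z)))
  [2] S(S(add(Z, add(SSSZ, Z))))
  [3] S(S(add(SSSZ, Z)))
  [4] S(S(S(add(SSZ, Z))))
  [5] S(S(S(S(add(SZ, Z)))))
  [6] S(S(S(S(S(add(Z, Z))))))

Answer: after 6 steps: S(S(S(S(S(add(Z, Z))))))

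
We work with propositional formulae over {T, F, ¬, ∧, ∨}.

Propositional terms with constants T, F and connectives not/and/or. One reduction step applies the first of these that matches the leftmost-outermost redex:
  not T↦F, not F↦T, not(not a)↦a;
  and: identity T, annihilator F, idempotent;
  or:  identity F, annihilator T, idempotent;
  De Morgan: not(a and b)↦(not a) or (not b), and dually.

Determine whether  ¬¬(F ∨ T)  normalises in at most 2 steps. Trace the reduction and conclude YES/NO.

Answer: YES — reaches normal form T in 2 ≤ 2 steps

Reduction:
  start: ¬¬(F ∨ T)
  step 1: F ∨ T
  step 2: T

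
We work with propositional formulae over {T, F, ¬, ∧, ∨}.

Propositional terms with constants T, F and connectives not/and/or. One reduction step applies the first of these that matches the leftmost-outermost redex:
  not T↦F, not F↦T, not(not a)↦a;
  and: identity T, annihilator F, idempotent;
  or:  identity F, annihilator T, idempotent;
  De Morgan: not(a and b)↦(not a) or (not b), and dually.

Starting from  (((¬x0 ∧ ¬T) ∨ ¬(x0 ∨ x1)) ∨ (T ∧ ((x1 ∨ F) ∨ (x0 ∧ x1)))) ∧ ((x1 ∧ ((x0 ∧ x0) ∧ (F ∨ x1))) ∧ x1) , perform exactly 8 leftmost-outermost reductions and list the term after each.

Answer: after 8 steps: ((¬x0 ∧ ¬x1) ∨ (x1 ∨ (x0 ∧ x1))) ∧ ((x1 ∧ (x0 ∧ x1)) ∧ x1)

Derivation:
  start: (((¬x0 ∧ ¬T) ∨ ¬(x0 ∨ x1)) ∨ (T ∧ ((x1 ∨ F) ∨ (x0 ∧ x1)))) ∧ ((x1 ∧ ((x0 ∧ x0) ∧ (F ∨ x1))) ∧ x1)
  step 1: (((¬x0 ∧ F) ∨ ¬(x0 ∨ x1)) ∨ (T ∧ ((x1 ∨ F) ∨ (x0 ∧ x1)))) ∧ ((x1 ∧ ((x0 ∧ x0) ∧ (F ∨ x1))) ∧ x1)
  step 2: ((F ∨ ¬(x0 ∨ x1)) ∨ (T ∧ ((x1 ∨ F) ∨ (x0 ∧ x1)))) ∧ ((x1 ∧ ((x0 ∧ x0) ∧ (F ∨ x1))) ∧ x1)
  step 3: (¬(x0 ∨ x1) ∨ (T ∧ ((x1 ∨ F) ∨ (x0 ∧ x1)))) ∧ ((x1 ∧ ((x0 ∧ x0) ∧ (F ∨ x1))) ∧ x1)
  step 4: ((¬x0 ∧ ¬x1) ∨ (T ∧ ((x1 ∨ F) ∨ (x0 ∧ x1)))) ∧ ((x1 ∧ ((x0 ∧ x0) ∧ (F ∨ x1))) ∧ x1)
  step 5: ((¬x0 ∧ ¬x1) ∨ ((x1 ∨ F) ∨ (x0 ∧ x1))) ∧ ((x1 ∧ ((x0 ∧ x0) ∧ (F ∨ x1))) ∧ x1)
  step 6: ((¬x0 ∧ ¬x1) ∨ (x1 ∨ (x0 ∧ x1))) ∧ ((x1 ∧ ((x0 ∧ x0) ∧ (F ∨ x1))) ∧ x1)
  step 7: ((¬x0 ∧ ¬x1) ∨ (x1 ∨ (x0 ∧ x1))) ∧ ((x1 ∧ (x0 ∧ (F ∨ x1))) ∧ x1)
  step 8: ((¬x0 ∧ ¬x1) ∨ (x1 ∨ (x0 ∧ x1))) ∧ ((x1 ∧ (x0 ∧ x1)) ∧ x1)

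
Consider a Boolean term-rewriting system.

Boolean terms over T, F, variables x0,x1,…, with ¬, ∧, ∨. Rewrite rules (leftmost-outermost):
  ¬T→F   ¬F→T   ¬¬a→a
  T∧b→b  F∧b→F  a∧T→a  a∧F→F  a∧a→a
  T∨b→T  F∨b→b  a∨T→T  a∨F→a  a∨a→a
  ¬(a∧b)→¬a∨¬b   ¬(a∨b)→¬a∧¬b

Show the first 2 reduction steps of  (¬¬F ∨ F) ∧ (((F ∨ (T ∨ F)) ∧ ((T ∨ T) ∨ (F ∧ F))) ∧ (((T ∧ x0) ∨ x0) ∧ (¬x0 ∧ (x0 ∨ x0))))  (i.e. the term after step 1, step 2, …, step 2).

  start: (¬¬F ∨ F) ∧ (((F ∨ (T ∨ F)) ∧ ((T ∨ T) ∨ (F ∧ F))) ∧ (((T ∧ x0) ∨ x0) ∧ (¬x0 ∧ (x0 ∨ x0))))
  step 1: ¬¬F ∧ (((F ∨ (T ∨ F)) ∧ ((T ∨ T) ∨ (F ∧ F))) ∧ (((T ∧ x0) ∨ x0) ∧ (¬x0 ∧ (x0 ∨ x0))))
  step 2: F ∧ (((F ∨ (T ∨ F)) ∧ ((T ∨ T) ∨ (F ∧ F))) ∧ (((T ∧ x0) ∨ x0) ∧ (¬x0 ∧ (x0 ∨ x0))))

Answer: after 2 steps: F ∧ (((F ∨ (T ∨ F)) ∧ ((T ∨ T) ∨ (F ∧ F))) ∧ (((T ∧ x0) ∨ x0) ∧ (¬x0 ∧ (x0 ∨ x0))))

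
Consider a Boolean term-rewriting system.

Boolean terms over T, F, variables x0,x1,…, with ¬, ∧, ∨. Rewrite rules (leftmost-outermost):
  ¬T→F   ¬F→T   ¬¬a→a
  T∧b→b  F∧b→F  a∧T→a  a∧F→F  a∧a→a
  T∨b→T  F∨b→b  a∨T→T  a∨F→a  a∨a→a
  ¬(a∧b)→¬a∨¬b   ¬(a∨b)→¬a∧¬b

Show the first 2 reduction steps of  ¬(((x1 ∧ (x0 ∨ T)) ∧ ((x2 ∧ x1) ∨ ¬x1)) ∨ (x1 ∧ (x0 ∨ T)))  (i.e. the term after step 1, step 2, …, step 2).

  start: ¬(((x1 ∧ (x0 ∨ T)) ∧ ((x2 ∧ x1) ∨ ¬x1)) ∨ (x1 ∧ (x0 ∨ T)))
  step 1: ¬((x1 ∧ (x0 ∨ T)) ∧ ((x2 ∧ x1) ∨ ¬x1)) ∧ ¬(x1 ∧ (x0 ∨ T))
  step 2: (¬(x1 ∧ (x0 ∨ T)) ∨ ¬((x2 ∧ x1) ∨ ¬x1)) ∧ ¬(x1 ∧ (x0 ∨ T))

Answer: after 2 steps: (¬(x1 ∧ (x0 ∨ T)) ∨ ¬((x2 ∧ x1) ∨ ¬x1)) ∧ ¬(x1 ∧ (x0 ∨ T))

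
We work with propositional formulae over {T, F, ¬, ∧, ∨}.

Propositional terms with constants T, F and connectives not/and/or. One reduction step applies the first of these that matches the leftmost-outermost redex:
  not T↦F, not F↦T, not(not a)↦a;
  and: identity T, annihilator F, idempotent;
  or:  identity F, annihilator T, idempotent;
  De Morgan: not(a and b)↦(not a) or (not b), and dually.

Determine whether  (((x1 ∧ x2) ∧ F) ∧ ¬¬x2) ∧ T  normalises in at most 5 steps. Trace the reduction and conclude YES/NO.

Answer: YES — reaches normal form F in 3 ≤ 5 steps

Reduction:
  start: (((x1 ∧ x2) ∧ F) ∧ ¬¬x2) ∧ T
  step 1: ((x1 ∧ x2) ∧ F) ∧ ¬¬x2
  step 2: F ∧ ¬¬x2
  step 3: F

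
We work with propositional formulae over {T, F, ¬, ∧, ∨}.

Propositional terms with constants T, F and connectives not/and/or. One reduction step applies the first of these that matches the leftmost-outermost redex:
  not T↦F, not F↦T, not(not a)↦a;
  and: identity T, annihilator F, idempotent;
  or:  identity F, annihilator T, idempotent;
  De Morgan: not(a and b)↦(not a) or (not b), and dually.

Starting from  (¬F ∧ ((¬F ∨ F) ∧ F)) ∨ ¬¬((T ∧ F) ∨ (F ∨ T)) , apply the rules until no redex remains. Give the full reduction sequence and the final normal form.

  start: (¬F ∧ ((¬F ∨ F) ∧ F)) ∨ ¬¬((T ∧ F) ∨ (F ∨ T))
  [1] (T ∧ ((¬F ∨ F) ∧ F)) ∨ ¬¬((T ∧ F) ∨ (F ∨ T))
  [2] ((¬F ∨ F) ∧ F) ∨ ¬¬((T ∧ F) ∨ (F ∨ T))
  [3] F ∨ ¬¬((T ∧ F) ∨ (F ∨ T))
  [4] ¬¬((T ∧ F) ∨ (F ∨ T))
  [5] (T ∧ F) ∨ (F ∨ T)
  [6] F ∨ (F ∨ T)
  [7] F ∨ T
  [8] T

Answer: normal form = T  (in 8 steps)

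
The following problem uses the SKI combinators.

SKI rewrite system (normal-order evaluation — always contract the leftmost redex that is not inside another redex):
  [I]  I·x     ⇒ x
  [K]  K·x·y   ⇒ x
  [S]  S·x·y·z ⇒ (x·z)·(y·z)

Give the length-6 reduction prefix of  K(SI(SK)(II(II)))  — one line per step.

  start: K(SI(SK)(II(II)))
  [1] K(I(II(II))(SK(II(II))))
  [2] K(II(II)(SK(II(II))))
  [3] K(I(II)(SK(II(II))))
  [4] K(II(SK(II(II))))
  [5] K(I(SK(II(II))))
  [6] K(SK(II(II)))

Answer: after 6 steps: K(SK(II(II)))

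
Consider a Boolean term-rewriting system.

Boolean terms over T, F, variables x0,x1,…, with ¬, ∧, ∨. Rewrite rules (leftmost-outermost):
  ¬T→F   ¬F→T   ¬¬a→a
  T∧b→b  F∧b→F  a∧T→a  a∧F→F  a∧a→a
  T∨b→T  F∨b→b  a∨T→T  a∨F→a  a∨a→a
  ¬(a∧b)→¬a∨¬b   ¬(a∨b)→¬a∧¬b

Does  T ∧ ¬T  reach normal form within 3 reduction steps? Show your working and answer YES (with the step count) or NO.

Answer: YES — reaches normal form F in 2 ≤ 3 steps

Working:
  start: T ∧ ¬T
  step 1: ¬T
  step 2: F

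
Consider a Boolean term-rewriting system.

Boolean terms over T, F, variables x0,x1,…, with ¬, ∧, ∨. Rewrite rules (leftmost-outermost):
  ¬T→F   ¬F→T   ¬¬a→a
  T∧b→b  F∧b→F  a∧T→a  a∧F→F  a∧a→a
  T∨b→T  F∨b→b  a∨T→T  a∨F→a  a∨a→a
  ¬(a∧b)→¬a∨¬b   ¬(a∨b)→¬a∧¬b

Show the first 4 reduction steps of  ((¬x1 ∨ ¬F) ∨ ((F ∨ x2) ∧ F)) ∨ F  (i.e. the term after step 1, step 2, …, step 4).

  start: ((¬x1 ∨ ¬F) ∨ ((F ∨ x2) ∧ F)) ∨ F
  step 1: (¬x1 ∨ ¬F) ∨ ((F ∨ x2) ∧ F)
  step 2: (¬x1 ∨ T) ∨ ((F ∨ x2) ∧ F)
  step 3: T ∨ ((F ∨ x2) ∧ F)
  step 4: T

Answer: after 4 steps: T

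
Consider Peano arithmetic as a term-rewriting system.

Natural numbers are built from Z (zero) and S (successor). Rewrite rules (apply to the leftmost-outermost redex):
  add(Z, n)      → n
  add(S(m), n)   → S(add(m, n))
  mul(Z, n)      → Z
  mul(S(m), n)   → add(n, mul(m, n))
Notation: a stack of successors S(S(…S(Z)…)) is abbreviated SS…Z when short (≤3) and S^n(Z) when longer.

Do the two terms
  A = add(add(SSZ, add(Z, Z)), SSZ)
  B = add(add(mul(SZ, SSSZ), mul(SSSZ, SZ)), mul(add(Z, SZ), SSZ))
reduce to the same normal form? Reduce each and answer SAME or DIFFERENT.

Term A:
  start: add(add(SSZ, add(Z, Z)), SSZ)
  step 1: add(S(add(SZ, add(Z, Z))), SSZ)
  step 2: S(add(add(SZ, add(Z, Z)), SSZ))
  step 3: S(add(S(add(Z, add(Z, Z))), SSZ))
  step 4: S(S(add(add(Z, add(Z, Z)), SSZ)))
  step 5: S(S(add(add(Z, Z), SSZ)))
  step 6: S(S(add(Z, SSZ)))
  step 7: S^4(Z)

Term B:
  start: add(add(mul(SZ, SSSZ), mul(SSSZ, SZ)), mul(add(Z, SZ), SSZ))
  step 1: add(add(add(SSSZ, mul(Z, SSSZ)), mul(SSSZ, SZ)), mul(add(Z, SZ), SSZ))
  step 2: add(add(S(add(SSZ, mul(Z, SSSZ))), mul(SSSZ, SZ)), mul(add(Z, SZ), SSZ))
  step 3: add(S(add(add(SSZ, mul(Z, SSSZ)), mul(SSSZ, SZ))), mul(add(Z, SZ), SSZ))
  step 4: S(add(add(add(SSZ, mul(Z, SSSZ)), mul(SSSZ, SZ)), mul(add(Z, SZ), SSZ)))
  step 5: S(add(add(S(add(SZ, mul(Z, SSSZ))), mul(SSSZ, SZ)), mul(add(Z, SZ), SSZ)))
  step 6: S(add(S(add(add(SZ, mul(Z, SSSZ)), mul(SSSZ, SZ))), mul(add(Z, SZ), SSZ)))
  step 7: S(S(add(add(add(SZ, mul(Z, SSSZ)), mul(SSSZ, SZ)), mul(add(Z, SZ), SSZ))))
  step 8: S(S(add(add(S(add(Z, mul(Z, SSSZ))), mul(SSSZ, SZ)), mul(add(Z, SZ), SSZ))))
  step 9: S(S(add(S(add(add(Z, mul(Z, SSSZ)), mul(SSSZ, SZ))), mul(add(Z, SZ), SSZ))))
  step 10: S(S(S(add(add(add(Z, mul(Z, SSSZ)), mul(SSSZ, SZ)), mul(add(Z, SZ), SSZ)))))
  step 11: S(S(S(add(add(mul(Z, SSSZ), mul(SSSZ, SZ)), mul(add(Z, SZ), SSZ)))))
  step 12: S(S(S(add(add(Z, mul(SSSZ, SZ)), mul(add(Z, SZ), SSZ)))))
  step 13: S(S(S(add(mul(SSSZ, SZ), mul(add(Z, SZ), SSZ)))))
  step 14: S(S(S(add(add(SZ, mul(SSZ, SZ)), mul(add(Z, SZ), SSZ)))))
  step 15: S(S(S(add(S(add(Z, mul(SSZ, SZ))), mul(add(Z, SZ), SSZ)))))
  step 16: S(S(S(S(add(add(Z, mul(SSZ, SZ)), mul(add(Z, SZ), SSZ))))))
  step 17: S(S(S(S(add(mul(SSZ, SZ), mul(add(Z, SZ), SSZ))))))
  step 18: S(S(S(S(add(add(SZ, mul(SZ, SZ)), mul(add(Z, SZ), SSZ))))))
  step 19: S(S(S(S(add(S(add(Z, mul(SZ, SZ))), mul(add(Z, SZ), SSZ))))))
  step 20: S(S(S(S(S(add(add(Z, mul(SZ, SZ)), mul(add(Z, SZ), SSZ)))))))
  step 21: S(S(S(S(S(add(mul(SZ, SZ), mul(add(Z, SZ), SSZ)))))))
  step 22: S(S(S(S(S(add(add(SZ, mul(Z, SZ)), mul(add(Z, SZ), SSZ)))))))
  step 23: S(S(S(S(S(add(S(add(Z, mul(Z, SZ))), mul(add(Z, SZ), SSZ)))))))
  step 24: S(S(S(S(S(S(add(add(Z, mul(Z, SZ)), mul(add(Z, SZ), SSZ))))))))
  step 25: S(S(S(S(S(S(add(mul(Z, SZ), mul(add(Z, SZ), SSZ))))))))
  step 26: S(S(S(S(S(S(add(Z, mul(add(Z, SZ), SSZ))))))))
  step 27: S(S(S(S(S(S(mul(add(Z, SZ), SSZ)))))))
  step 28: S(S(S(S(S(S(mul(SZ, SSZ)))))))
  step 29: S(S(S(S(S(S(add(SSZ, mul(Z, SSZ))))))))
  step 30: S(S(S(S(S(S(S(add(SZ, mul(Z, SSZ)))))))))
  step 31: S(S(S(S(S(S(S(S(add(Z, mul(Z, SSZ))))))))))
  step 32: S(S(S(S(S(S(S(S(mul(Z, SSZ)))))))))
  step 33: S^8(Z)

Answer: DIFFERENT — A ⇓ S^4(Z), B ⇓ S^8(Z)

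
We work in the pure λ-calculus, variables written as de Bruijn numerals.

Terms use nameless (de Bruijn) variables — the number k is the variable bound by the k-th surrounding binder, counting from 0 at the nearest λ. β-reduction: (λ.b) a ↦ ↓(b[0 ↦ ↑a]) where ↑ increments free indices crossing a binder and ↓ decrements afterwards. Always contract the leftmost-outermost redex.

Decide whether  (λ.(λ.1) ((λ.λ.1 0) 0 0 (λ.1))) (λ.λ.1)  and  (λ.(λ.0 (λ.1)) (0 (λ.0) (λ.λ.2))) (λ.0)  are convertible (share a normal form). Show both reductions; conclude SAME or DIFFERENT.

Answer: DIFFERENT — A ⇓ λ.λ.1, B ⇓ λ.λ.0

Reduction:
Term A:
  start: (λ.(λ.1) ((λ.λ.1 0) 0 0 (λ.1))) (λ.λ.1)
  [1] (λ.λ.λ.1) ((λ.λ.1 0) (λ.λ.1) (λ.λ.1) (λ.λ.λ.1))
  [2] λ.λ.1

Term B:
  start: (λ.(λ.0 (λ.1)) (0 (λ.0) (λ.λ.2))) (λ.0)
  [1] (λ.0 (λ.1)) ((λ.0) (λ.0) (λ.λ.λ.0))
  [2] (λ.0) (λ.0) (λ.λ.λ.0) (λ.(λ.0) (λ.0) (λ.λ.λ.0))
  [3] (λ.0) (λ.λ.λ.0) (λ.(λ.0) (λ.0) (λ.λ.λ.0))
  [4] (λ.λ.λ.0) (λ.(λ.0) (λ.0) (λ.λ.λ.0))
  [5] λ.λ.0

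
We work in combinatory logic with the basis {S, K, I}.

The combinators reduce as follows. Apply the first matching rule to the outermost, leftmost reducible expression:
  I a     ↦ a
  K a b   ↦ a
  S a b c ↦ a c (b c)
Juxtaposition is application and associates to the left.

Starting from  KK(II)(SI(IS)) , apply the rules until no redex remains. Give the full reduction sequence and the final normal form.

Answer: normal form = K(SIS)  (in 2 steps)

Working:
  start: KK(II)(SI(IS))
  [1] K(SI(IS))
  [2] K(SIS)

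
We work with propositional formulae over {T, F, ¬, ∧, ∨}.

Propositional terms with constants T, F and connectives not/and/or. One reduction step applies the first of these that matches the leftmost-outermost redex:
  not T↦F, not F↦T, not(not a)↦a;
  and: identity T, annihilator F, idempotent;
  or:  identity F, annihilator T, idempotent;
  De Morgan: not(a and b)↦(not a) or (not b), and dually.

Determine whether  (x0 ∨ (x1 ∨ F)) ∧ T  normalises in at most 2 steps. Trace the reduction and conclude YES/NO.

  start: (x0 ∨ (x1 ∨ F)) ∧ T
  step 1: x0 ∨ (x1 ∨ F)
  step 2: x0 ∨ x1

Answer: YES — reaches normal form x0 ∨ x1 in 2 ≤ 2 steps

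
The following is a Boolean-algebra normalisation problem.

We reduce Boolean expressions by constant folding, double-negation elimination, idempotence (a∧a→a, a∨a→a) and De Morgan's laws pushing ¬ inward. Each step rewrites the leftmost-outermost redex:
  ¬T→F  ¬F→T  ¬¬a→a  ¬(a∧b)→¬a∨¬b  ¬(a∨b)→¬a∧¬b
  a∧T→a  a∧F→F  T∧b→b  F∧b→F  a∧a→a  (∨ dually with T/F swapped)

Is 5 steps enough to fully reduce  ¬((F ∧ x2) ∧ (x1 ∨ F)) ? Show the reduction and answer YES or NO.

Answer: YES — reaches normal form T in 5 ≤ 5 steps

Derivation:
  start: ¬((F ∧ x2) ∧ (x1 ∨ F))
  →1  ¬(F ∧ x2) ∨ ¬(x1 ∨ F)
  →2  (¬F ∨ ¬x2) ∨ ¬(x1 ∨ F)
  →3  (T ∨ ¬x2) ∨ ¬(x1 ∨ F)
  →4  T ∨ ¬(x1 ∨ F)
  →5  T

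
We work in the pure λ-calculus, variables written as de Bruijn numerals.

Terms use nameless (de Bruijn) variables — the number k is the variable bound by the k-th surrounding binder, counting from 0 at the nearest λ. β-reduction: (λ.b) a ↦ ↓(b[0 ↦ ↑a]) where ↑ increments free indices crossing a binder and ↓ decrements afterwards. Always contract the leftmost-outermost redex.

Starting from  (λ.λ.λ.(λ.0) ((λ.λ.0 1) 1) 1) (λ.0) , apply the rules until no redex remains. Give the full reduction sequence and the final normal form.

Answer: normal form = λ.λ.1 1  (in 4 steps)

Working:
  start: (λ.λ.λ.(λ.0) ((λ.λ.0 1) 1) 1) (λ.0)
  →1  λ.λ.(λ.0) ((λ.λ.0 1) 1) 1
  →2  λ.λ.(λ.λ.0 1) 1 1
  →3  λ.λ.(λ.0 2) 1
  →4  λ.λ.1 1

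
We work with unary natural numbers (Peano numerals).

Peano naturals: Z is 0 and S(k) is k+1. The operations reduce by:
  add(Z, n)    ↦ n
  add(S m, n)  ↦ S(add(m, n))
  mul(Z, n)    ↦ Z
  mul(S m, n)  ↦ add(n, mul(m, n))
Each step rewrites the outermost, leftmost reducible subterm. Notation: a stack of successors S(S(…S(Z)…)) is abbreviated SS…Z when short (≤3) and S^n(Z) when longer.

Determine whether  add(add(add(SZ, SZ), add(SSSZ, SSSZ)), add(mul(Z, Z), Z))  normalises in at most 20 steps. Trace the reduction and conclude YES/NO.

Answer: YES — reaches normal form S^8(Z) in 20 ≤ 20 steps

Working:
  start: add(add(add(SZ, SZ), add(SSSZ, SSSZ)), add(mul(Z, Z), Z))
  step 1: add(add(S(add(Z, SZ)), add(SSSZ, SSSZ)), add(mul(Z, Z), Z))
  step 2: add(S(add(add(Z, SZ), add(SSSZ, SSSZ))), add(mul(Z, Z), Z))
  step 3: S(add(add(add(Z, SZ), add(SSSZ, SSSZ)), add(mul(Z, Z), Z)))
  step 4: S(add(add(SZ, add(SSSZ, SSSZ)), add(mul(Z, Z), Z)))
  step 5: S(add(S(add(Z, add(SSSZ, SSSZ))), add(mul(Z, Z), Z)))
  step 6: S(S(add(add(Z, add(SSSZ, SSSZ)), add(mul(Z, Z), Z))))
  step 7: S(S(add(add(SSSZ, SSSZ), add(mul(Z, Z), Z))))
  step 8: S(S(add(S(add(SSZ, SSSZ)), add(mul(Z, Z), Z))))
  step 9: S(S(S(add(add(SSZ, SSSZ), add(mul(Z, Z), Z)))))
  step 10: S(S(S(add(S(add(SZ, SSSZ)), add(mul(Z, Z), Z)))))
  step 11: S(S(S(S(add(add(SZ, SSSZ), add(mul(Z, Z), Z))))))
  step 12: S(S(S(S(add(S(add(Z, SSSZ)), add(mul(Z, Z), Z))))))
  step 13: S(S(S(S(S(add(add(Z, SSSZ), add(mul(Z, Z), Z)))))))
  step 14: S(S(S(S(S(add(SSSZ, add(mul(Z, Z), Z)))))))
  step 15: S(S(S(S(S(S(add(SSZ, add(mul(Z, Z), Z))))))))
  step 16: S(S(S(S(S(S(S(add(SZ, add(mul(Z, Z), Z)))))))))
  step 17: S(S(S(S(S(S(S(S(add(Z, add(mul(Z, Z), Z))))))))))
  step 18: S(S(S(S(S(S(S(S(add(mul(Z, Z), Z)))))))))
  step 19: S(S(S(S(S(S(S(S(add(Z, Z)))))))))
  step 20: S^8(Z)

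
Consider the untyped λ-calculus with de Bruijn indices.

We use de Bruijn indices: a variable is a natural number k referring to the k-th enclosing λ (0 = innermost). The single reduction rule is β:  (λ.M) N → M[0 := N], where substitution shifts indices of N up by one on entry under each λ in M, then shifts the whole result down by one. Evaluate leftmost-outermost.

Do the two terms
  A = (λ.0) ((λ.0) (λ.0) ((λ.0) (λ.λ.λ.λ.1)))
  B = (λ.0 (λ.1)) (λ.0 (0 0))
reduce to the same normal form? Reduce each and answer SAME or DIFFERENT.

Term A:
  start: (λ.0) ((λ.0) (λ.0) ((λ.0) (λ.λ.λ.λ.1)))
  step 1: (λ.0) (λ.0) ((λ.0) (λ.λ.λ.λ.1))
  step 2: (λ.0) ((λ.0) (λ.λ.λ.λ.1))
  step 3: (λ.0) (λ.λ.λ.λ.1)
  step 4: λ.λ.λ.λ.1

Term B:
  start: (λ.0 (λ.1)) (λ.0 (0 0))
  step 1: (λ.0 (0 0)) (λ.λ.0 (0 0))
  step 2: (λ.λ.0 (0 0)) ((λ.λ.0 (0 0)) (λ.λ.0 (0 0)))
  step 3: λ.0 (0 0)

Answer: DIFFERENT — A ⇓ λ.λ.λ.λ.1, B ⇓ λ.0 (0 0)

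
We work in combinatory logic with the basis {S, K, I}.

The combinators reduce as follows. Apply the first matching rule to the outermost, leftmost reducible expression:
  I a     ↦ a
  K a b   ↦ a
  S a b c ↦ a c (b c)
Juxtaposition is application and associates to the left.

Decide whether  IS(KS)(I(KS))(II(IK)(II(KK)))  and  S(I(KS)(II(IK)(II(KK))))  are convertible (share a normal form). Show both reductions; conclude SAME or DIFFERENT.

Term A:
  start: IS(KS)(I(KS))(II(IK)(II(KK)))
  step 1: S(KS)(I(KS))(II(IK)(II(KK)))
  step 2: KS(II(IK)(II(KK)))(I(KS)(II(IK)(II(KK))))
  step 3: S(I(KS)(II(IK)(II(KK))))
  step 4: S(KS(II(IK)(II(KK))))
  step 5: SS

Term B:
  start: S(I(KS)(II(IK)(II(KK))))
  step 1: S(KS(II(IK)(II(KK))))
  step 2: SS

Answer: SAME — A ⇓ SS, B ⇓ SS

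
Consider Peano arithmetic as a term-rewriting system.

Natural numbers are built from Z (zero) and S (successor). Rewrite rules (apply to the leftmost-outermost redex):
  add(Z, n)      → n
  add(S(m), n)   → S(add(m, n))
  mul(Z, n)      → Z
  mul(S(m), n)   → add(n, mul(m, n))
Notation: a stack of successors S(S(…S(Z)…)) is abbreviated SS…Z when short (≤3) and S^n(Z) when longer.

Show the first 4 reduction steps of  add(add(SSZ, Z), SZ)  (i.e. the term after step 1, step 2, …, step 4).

  start: add(add(SSZ, Z), SZ)
  [1] add(S(add(SZ, Z)), SZ)
  [2] S(add(add(SZ, Z), SZ))
  [3] S(add(S(add(Z, Z)), SZ))
  [4] S(S(add(add(Z, Z), SZ)))

Answer: after 4 steps: S(S(add(add(Z, Z), SZ)))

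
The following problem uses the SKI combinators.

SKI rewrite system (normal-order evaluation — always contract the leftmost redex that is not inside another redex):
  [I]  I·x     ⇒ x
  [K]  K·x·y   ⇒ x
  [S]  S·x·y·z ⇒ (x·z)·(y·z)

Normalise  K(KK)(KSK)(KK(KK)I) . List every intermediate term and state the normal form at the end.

  start: K(KK)(KSK)(KK(KK)I)
  [1] KK(KK(KK)I)
  [2] K

Answer: normal form = K  (in 2 steps)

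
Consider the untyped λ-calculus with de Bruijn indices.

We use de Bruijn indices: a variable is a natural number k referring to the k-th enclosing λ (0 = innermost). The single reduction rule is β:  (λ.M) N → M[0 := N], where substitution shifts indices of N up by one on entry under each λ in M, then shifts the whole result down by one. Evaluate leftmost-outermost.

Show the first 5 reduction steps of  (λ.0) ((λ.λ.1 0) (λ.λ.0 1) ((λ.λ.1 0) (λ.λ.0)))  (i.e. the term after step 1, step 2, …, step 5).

  start: (λ.0) ((λ.λ.1 0) (λ.λ.0 1) ((λ.λ.1 0) (λ.λ.0)))
  [1] (λ.λ.1 0) (λ.λ.0 1) ((λ.λ.1 0) (λ.λ.0))
  [2] (λ.(λ.λ.0 1) 0) ((λ.λ.1 0) (λ.λ.0))
  [3] (λ.λ.0 1) ((λ.λ.1 0) (λ.λ.0))
  [4] λ.0 ((λ.λ.1 0) (λ.λ.0))
  [5] λ.0 (λ.(λ.λ.0) 0)

Answer: after 5 steps: λ.0 (λ.(λ.λ.0) 0)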